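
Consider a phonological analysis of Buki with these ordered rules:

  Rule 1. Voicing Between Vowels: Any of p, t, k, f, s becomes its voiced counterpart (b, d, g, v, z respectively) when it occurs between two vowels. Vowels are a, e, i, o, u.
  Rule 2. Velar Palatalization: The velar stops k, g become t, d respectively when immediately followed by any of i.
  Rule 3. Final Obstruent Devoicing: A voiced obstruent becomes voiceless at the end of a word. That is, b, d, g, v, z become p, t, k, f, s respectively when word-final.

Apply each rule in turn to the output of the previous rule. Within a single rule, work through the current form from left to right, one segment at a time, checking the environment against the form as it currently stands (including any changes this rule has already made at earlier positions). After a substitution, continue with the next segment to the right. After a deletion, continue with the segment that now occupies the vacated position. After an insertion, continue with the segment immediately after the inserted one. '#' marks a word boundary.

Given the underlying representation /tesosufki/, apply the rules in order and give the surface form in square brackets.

Rule 1 Voicing Between Vowels: [tesosufki] → [tezozufki]
Rule 2 Velar Palatalization: [tezozufki] → [tezozufti]
Rule 3 Final Obstruent Devoicing: no change — [tezozufti]

[tezozufti]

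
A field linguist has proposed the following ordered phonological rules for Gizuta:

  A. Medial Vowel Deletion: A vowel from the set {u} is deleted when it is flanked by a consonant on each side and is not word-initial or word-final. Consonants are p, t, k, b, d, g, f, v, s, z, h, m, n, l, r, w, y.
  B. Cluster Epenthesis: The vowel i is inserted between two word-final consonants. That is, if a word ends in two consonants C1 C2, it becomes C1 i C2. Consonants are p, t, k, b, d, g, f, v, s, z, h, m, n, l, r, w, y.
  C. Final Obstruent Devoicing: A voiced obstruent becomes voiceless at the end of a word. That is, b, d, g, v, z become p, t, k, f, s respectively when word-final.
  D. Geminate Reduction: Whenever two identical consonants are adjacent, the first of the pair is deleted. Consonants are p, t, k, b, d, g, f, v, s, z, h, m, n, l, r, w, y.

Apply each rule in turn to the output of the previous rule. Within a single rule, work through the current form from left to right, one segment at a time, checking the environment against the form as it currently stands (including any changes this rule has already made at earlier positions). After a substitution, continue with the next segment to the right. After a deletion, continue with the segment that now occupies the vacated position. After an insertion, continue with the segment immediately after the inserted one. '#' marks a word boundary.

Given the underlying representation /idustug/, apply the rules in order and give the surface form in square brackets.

A Medial Vowel Deletion: [idustug] → [idstg]
B Cluster Epenthesis: [idstg] → [idstig]
C Final Obstruent Devoicing: [idstig] → [idstik]
D Geminate Reduction: no change — [idstik]

[idstik]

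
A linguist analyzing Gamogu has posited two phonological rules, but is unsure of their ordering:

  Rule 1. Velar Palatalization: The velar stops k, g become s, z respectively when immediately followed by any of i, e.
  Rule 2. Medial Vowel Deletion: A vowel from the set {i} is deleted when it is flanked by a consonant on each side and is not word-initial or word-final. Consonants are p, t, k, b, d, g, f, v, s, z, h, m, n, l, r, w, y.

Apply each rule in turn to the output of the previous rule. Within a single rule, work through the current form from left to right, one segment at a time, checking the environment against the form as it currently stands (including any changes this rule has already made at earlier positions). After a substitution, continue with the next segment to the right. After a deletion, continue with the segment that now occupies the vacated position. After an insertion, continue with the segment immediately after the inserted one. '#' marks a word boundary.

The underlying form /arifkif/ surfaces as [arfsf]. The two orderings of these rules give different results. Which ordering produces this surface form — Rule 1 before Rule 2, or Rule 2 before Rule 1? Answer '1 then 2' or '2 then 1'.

Order 1 then 2:
  1 Velar Palatalization: [arifkif] → [arifsif]
  2 Medial Vowel Deletion: [arifsif] → [arfsf]
  result: [arfsf]
Order 2 then 1:
  2 Medial Vowel Deletion: [arifkif] → [arfkf]
  1 Velar Palatalization: no change — [arfkf]
  result: [arfkf]

1 then 2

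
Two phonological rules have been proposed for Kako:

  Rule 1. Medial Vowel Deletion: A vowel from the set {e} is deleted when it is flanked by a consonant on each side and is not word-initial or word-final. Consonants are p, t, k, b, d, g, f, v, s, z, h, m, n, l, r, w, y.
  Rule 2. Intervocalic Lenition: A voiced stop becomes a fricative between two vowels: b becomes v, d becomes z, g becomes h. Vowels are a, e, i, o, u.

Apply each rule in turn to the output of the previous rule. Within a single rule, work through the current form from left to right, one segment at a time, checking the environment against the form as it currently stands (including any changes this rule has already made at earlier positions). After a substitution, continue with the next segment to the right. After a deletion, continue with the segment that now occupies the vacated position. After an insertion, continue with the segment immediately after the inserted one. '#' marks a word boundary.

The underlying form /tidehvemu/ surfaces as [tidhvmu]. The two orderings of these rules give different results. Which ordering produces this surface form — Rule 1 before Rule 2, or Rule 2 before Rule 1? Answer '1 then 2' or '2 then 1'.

1 then 2

Order 1 then 2:
  1 Medial Vowel Deletion: [tidehvemu] → [tidhvmu]
  2 Intervocalic Lenition: no change — [tidhvmu]
  result: [tidhvmu]
Order 2 then 1:
  2 Intervocalic Lenition: [tidehvemu] → [tizehvemu]
  1 Medial Vowel Deletion: [tizehvemu] → [tizhvmu]
  result: [tizhvmu]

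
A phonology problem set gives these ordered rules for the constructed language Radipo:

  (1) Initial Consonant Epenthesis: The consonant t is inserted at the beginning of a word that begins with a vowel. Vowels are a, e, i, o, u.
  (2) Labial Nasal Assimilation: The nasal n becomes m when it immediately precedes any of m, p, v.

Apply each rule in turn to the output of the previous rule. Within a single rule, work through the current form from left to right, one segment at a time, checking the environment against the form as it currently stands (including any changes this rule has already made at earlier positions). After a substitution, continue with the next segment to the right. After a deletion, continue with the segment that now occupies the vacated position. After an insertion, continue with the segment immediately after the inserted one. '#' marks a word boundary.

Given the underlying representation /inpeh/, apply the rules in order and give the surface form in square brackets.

[timpeh]

(1) Initial Consonant Epenthesis: [inpeh] → [tinpeh]
(2) Labial Nasal Assimilation: [tinpeh] → [timpeh]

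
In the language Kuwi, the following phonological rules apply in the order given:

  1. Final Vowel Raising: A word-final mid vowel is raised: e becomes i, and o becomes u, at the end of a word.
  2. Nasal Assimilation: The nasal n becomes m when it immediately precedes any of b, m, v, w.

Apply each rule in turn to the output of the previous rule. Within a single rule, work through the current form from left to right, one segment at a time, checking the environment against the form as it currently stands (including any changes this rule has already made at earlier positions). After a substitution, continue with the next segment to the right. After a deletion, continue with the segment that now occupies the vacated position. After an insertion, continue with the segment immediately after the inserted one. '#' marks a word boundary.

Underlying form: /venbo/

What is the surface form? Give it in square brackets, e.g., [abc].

[vembu]

1 Final Vowel Raising: [venbo] → [venbu]
2 Nasal Assimilation: [venbu] → [vembu]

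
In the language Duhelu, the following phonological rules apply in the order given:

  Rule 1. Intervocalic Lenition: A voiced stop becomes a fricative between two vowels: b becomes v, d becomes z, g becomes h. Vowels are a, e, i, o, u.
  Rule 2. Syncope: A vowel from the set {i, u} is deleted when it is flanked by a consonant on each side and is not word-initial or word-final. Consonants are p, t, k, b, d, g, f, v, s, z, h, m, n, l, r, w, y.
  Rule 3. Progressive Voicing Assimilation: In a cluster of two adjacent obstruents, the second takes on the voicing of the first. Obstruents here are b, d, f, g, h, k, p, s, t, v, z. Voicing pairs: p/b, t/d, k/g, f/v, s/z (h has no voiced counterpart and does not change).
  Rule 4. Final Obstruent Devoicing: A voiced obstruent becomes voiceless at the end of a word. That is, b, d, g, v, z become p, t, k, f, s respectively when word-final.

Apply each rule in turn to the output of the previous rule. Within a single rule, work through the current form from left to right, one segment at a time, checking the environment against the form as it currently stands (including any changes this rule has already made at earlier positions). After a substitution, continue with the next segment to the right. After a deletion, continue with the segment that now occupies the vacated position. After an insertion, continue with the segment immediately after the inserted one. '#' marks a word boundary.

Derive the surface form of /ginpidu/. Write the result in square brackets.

[gnpsu]

Rule 1 Intervocalic Lenition: [ginpidu] → [ginpizu]
Rule 2 Syncope: [ginpizu] → [gnpzu]
Rule 3 Progressive Voicing Assimilation: [gnpzu] → [gnpsu]
Rule 4 Final Obstruent Devoicing: no change — [gnpsu]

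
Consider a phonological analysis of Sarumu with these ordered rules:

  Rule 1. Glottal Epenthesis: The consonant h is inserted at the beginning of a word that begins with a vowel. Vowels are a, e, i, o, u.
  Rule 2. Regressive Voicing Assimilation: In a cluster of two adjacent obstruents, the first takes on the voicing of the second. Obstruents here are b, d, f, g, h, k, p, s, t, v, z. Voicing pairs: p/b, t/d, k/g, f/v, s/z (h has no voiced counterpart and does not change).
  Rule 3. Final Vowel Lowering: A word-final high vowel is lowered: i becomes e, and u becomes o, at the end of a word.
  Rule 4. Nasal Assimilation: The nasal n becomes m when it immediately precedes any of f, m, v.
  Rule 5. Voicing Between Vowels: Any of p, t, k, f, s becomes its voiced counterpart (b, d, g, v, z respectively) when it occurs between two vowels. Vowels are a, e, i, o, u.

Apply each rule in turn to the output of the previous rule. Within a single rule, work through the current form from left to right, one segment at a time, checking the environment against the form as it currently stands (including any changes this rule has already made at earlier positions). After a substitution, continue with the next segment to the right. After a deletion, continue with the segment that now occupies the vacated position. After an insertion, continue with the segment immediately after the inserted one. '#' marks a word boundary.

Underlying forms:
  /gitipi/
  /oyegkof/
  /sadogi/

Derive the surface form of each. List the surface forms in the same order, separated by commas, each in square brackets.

[gidibe], [hoyekkof], [sadoge]

/gitipi/:
  Rule 1 Glottal Epenthesis: no change — [gitipi]
  Rule 2 Regressive Voicing Assimilation: no change — [gitipi]
  Rule 3 Final Vowel Lowering: [gitipi] → [gitipe]
  Rule 4 Nasal Assimilation: no change — [gitipe]
  Rule 5 Voicing Between Vowels: [gitipe] → [gidibe]
/oyegkof/:
  Rule 1 Glottal Epenthesis: [oyegkof] → [hoyegkof]
  Rule 2 Regressive Voicing Assimilation: [hoyegkof] → [hoyekkof]
  Rule 3 Final Vowel Lowering: no change — [hoyekkof]
  Rule 4 Nasal Assimilation: no change — [hoyekkof]
  Rule 5 Voicing Between Vowels: no change — [hoyekkof]
/sadogi/:
  Rule 1 Glottal Epenthesis: no change — [sadogi]
  Rule 2 Regressive Voicing Assimilation: no change — [sadogi]
  Rule 3 Final Vowel Lowering: [sadogi] → [sadoge]
  Rule 4 Nasal Assimilation: no change — [sadoge]
  Rule 5 Voicing Between Vowels: no change — [sadoge]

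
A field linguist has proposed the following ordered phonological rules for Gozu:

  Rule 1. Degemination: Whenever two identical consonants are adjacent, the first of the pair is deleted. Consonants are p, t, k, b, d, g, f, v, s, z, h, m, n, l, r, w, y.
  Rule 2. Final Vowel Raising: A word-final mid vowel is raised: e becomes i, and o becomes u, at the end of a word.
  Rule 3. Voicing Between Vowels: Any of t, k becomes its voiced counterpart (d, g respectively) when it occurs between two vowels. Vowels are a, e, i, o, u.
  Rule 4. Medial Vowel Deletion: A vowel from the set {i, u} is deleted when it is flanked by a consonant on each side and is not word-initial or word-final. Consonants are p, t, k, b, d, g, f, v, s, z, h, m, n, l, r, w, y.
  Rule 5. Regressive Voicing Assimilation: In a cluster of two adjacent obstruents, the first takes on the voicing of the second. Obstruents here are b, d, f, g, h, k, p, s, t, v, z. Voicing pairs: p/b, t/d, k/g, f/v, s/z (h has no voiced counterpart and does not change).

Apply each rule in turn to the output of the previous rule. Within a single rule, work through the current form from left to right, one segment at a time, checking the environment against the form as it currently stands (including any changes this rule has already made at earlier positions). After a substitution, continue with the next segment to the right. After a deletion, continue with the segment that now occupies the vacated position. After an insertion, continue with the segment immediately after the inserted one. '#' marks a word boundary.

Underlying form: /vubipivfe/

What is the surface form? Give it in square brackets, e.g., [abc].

[vpbffi]

Rule 1 Degemination: no change — [vubipivfe]
Rule 2 Final Vowel Raising: [vubipivfe] → [vubipivfi]
Rule 3 Voicing Between Vowels: no change — [vubipivfi]
Rule 4 Medial Vowel Deletion: [vubipivfi] → [vbpvfi]
Rule 5 Regressive Voicing Assimilation: [vbpvfi] → [vpbffi]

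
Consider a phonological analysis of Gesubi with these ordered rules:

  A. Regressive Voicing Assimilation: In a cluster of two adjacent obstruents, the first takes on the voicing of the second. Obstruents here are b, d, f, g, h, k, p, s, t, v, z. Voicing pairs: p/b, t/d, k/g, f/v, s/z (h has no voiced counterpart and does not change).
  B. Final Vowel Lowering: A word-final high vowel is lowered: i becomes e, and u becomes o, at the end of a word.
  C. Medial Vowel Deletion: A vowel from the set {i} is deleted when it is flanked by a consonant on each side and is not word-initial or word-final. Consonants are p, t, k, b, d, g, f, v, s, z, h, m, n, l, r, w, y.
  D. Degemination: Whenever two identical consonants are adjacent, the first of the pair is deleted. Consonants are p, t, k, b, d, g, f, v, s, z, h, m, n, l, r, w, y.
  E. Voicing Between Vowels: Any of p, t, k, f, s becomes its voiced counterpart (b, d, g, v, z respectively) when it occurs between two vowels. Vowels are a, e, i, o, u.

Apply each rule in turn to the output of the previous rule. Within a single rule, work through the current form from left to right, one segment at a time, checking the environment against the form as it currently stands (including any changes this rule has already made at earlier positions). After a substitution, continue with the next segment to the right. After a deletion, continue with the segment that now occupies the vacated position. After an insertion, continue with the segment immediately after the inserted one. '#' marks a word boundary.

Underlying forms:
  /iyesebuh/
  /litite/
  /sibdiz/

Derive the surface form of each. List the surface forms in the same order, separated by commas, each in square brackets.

/iyesebuh/:
  A Regressive Voicing Assimilation: no change — [iyesebuh]
  B Final Vowel Lowering: no change — [iyesebuh]
  C Medial Vowel Deletion: no change — [iyesebuh]
  D Degemination: no change — [iyesebuh]
  E Voicing Between Vowels: [iyesebuh] → [iyezebuh]
/litite/:
  A Regressive Voicing Assimilation: no change — [litite]
  B Final Vowel Lowering: no change — [litite]
  C Medial Vowel Deletion: [litite] → [ltte]
  D Degemination: [ltte] → [lte]
  E Voicing Between Vowels: no change — [lte]
/sibdiz/:
  A Regressive Voicing Assimilation: no change — [sibdiz]
  B Final Vowel Lowering: no change — [sibdiz]
  C Medial Vowel Deletion: [sibdiz] → [sbdz]
  D Degemination: no change — [sbdz]
  E Voicing Between Vowels: no change — [sbdz]

[iyezebuh], [lte], [sbdz]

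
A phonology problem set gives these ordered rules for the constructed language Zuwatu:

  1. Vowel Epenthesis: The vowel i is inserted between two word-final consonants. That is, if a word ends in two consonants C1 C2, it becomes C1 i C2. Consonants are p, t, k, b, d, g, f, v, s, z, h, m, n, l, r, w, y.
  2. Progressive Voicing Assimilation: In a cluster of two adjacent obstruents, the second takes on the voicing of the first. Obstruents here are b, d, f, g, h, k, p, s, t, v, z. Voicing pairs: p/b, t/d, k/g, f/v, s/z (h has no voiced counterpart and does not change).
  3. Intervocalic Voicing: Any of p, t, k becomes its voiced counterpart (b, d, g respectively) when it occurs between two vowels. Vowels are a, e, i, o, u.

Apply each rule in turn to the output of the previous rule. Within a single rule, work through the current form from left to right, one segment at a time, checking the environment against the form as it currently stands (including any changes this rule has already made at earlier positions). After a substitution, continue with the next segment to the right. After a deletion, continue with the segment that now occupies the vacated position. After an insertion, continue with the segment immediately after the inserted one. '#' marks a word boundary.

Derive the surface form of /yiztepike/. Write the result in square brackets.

1 Vowel Epenthesis: no change — [yiztepike]
2 Progressive Voicing Assimilation: [yiztepike] → [yizdepike]
3 Intervocalic Voicing: [yizdepike] → [yizdebige]

[yizdebige]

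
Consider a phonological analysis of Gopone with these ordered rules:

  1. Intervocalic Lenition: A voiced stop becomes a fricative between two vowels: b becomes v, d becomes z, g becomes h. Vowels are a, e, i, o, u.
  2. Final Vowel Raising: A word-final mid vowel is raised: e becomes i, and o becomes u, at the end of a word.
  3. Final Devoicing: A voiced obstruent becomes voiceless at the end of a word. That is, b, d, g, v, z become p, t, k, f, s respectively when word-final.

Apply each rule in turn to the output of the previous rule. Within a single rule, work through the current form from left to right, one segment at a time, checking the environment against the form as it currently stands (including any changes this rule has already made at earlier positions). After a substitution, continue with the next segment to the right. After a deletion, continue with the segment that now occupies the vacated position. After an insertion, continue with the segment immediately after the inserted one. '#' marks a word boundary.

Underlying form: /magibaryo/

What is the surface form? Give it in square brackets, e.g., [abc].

1 Intervocalic Lenition: [magibaryo] → [mahivaryo]
2 Final Vowel Raising: [mahivaryo] → [mahivaryu]
3 Final Devoicing: no change — [mahivaryu]

[mahivaryu]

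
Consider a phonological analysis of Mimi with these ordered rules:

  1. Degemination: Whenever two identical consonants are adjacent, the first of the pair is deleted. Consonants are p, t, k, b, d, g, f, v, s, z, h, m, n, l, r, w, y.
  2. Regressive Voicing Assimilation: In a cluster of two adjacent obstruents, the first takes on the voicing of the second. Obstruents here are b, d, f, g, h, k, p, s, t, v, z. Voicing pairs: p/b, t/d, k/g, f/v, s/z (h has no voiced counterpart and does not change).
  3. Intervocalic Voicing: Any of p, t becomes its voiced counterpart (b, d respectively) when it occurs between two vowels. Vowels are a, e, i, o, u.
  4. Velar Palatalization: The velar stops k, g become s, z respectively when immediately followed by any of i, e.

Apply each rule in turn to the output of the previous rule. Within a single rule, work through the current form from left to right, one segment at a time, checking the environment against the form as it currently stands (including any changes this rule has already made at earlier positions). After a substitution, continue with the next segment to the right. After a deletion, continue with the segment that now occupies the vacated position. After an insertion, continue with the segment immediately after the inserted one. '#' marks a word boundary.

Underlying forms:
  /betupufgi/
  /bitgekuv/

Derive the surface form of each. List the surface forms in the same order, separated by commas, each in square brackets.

[bedubuvzi], [bidzekuv]

/betupufgi/:
  1 Degemination: no change — [betupufgi]
  2 Regressive Voicing Assimilation: [betupufgi] → [betupuvgi]
  3 Intervocalic Voicing: [betupuvgi] → [bedubuvgi]
  4 Velar Palatalization: [bedubuvgi] → [bedubuvzi]
/bitgekuv/:
  1 Degemination: no change — [bitgekuv]
  2 Regressive Voicing Assimilation: [bitgekuv] → [bidgekuv]
  3 Intervocalic Voicing: no change — [bidgekuv]
  4 Velar Palatalization: [bidgekuv] → [bidzekuv]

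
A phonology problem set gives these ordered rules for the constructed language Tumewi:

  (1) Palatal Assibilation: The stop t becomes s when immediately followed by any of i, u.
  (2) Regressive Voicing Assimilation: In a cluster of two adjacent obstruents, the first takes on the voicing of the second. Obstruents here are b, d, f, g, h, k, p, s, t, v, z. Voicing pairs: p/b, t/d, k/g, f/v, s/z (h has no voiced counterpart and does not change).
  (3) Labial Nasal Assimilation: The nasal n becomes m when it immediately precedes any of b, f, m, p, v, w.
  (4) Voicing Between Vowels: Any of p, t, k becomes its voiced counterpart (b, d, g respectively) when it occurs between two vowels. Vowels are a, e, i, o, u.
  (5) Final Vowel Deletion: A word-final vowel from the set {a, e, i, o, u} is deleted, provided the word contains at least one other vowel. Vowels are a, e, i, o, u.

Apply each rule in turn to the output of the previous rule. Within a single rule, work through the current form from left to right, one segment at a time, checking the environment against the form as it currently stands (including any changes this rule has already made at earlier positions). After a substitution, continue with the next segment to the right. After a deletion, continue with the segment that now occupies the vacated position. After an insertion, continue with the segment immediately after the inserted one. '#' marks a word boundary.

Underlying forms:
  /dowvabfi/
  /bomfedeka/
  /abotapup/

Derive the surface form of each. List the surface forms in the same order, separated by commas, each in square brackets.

[dowvapf], [bomfedeg], [abodabup]

/dowvabfi/:
  (1) Palatal Assibilation: no change — [dowvabfi]
  (2) Regressive Voicing Assimilation: [dowvabfi] → [dowvapfi]
  (3) Labial Nasal Assimilation: no change — [dowvapfi]
  (4) Voicing Between Vowels: no change — [dowvapfi]
  (5) Final Vowel Deletion: [dowvapfi] → [dowvapf]
/bomfedeka/:
  (1) Palatal Assibilation: no change — [bomfedeka]
  (2) Regressive Voicing Assimilation: no change — [bomfedeka]
  (3) Labial Nasal Assimilation: no change — [bomfedeka]
  (4) Voicing Between Vowels: [bomfedeka] → [bomfedega]
  (5) Final Vowel Deletion: [bomfedega] → [bomfedeg]
/abotapup/:
  (1) Palatal Assibilation: no change — [abotapup]
  (2) Regressive Voicing Assimilation: no change — [abotapup]
  (3) Labial Nasal Assimilation: no change — [abotapup]
  (4) Voicing Between Vowels: [abotapup] → [abodabup]
  (5) Final Vowel Deletion: no change — [abodabup]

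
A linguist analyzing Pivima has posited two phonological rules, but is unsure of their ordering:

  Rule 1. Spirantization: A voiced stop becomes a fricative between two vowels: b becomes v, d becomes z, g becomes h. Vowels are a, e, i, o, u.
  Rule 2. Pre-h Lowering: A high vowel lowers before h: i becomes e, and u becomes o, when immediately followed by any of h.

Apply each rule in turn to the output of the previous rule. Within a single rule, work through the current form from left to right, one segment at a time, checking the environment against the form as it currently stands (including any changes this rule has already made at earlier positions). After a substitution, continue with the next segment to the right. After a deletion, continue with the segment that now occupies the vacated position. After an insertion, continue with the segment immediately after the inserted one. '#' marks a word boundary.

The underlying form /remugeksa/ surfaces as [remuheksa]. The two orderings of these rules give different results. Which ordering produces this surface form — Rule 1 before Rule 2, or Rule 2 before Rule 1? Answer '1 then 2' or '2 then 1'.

Order 1 then 2:
  1 Spirantization: [remugeksa] → [remuheksa]
  2 Pre-h Lowering: [remuheksa] → [remoheksa]
  result: [remoheksa]
Order 2 then 1:
  2 Pre-h Lowering: no change — [remugeksa]
  1 Spirantization: [remugeksa] → [remuheksa]
  result: [remuheksa]

2 then 1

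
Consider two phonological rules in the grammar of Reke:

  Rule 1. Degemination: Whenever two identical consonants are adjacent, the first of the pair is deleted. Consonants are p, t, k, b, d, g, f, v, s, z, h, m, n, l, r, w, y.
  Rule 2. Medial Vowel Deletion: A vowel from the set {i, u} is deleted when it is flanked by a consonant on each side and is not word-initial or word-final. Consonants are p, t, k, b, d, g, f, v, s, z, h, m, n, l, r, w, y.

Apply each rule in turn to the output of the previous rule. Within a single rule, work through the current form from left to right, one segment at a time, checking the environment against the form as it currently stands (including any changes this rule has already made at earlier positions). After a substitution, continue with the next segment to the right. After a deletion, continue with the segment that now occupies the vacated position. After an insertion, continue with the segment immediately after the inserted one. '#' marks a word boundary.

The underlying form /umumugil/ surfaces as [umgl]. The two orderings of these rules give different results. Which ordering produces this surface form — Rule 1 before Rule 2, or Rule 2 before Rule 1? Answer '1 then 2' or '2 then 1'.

2 then 1

Order 1 then 2:
  1 Degemination: no change — [umumugil]
  2 Medial Vowel Deletion: [umumugil] → [ummgl]
  result: [ummgl]
Order 2 then 1:
  2 Medial Vowel Deletion: [umumugil] → [ummgl]
  1 Degemination: [ummgl] → [umgl]
  result: [umgl]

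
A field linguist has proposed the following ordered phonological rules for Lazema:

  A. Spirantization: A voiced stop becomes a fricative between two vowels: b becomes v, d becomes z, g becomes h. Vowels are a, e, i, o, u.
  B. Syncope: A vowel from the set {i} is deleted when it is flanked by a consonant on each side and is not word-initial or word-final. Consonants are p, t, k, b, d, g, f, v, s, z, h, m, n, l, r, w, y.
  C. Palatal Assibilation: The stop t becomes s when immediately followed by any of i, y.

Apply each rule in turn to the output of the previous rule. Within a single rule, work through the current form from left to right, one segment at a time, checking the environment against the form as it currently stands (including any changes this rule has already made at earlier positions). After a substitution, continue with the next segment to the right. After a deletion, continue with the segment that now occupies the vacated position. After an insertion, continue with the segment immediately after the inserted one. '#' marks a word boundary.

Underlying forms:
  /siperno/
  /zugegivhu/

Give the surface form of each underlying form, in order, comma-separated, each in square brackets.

[sperno], [zuhehvhu]

/siperno/:
  A Spirantization: no change — [siperno]
  B Syncope: [siperno] → [sperno]
  C Palatal Assibilation: no change — [sperno]
/zugegivhu/:
  A Spirantization: [zugegivhu] → [zuhehivhu]
  B Syncope: [zuhehivhu] → [zuhehvhu]
  C Palatal Assibilation: no change — [zuhehvhu]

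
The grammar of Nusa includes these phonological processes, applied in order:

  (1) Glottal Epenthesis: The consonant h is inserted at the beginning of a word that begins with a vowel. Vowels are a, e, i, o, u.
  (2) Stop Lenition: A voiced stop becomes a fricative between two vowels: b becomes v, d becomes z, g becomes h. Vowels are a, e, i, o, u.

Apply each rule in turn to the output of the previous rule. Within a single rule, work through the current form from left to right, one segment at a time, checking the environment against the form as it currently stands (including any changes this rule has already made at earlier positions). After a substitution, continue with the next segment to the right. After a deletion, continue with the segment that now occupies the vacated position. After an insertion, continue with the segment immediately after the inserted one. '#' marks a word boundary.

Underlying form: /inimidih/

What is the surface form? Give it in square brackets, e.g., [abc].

(1) Glottal Epenthesis: [inimidih] → [hinimidih]
(2) Stop Lenition: [hinimidih] → [hinimizih]

[hinimizih]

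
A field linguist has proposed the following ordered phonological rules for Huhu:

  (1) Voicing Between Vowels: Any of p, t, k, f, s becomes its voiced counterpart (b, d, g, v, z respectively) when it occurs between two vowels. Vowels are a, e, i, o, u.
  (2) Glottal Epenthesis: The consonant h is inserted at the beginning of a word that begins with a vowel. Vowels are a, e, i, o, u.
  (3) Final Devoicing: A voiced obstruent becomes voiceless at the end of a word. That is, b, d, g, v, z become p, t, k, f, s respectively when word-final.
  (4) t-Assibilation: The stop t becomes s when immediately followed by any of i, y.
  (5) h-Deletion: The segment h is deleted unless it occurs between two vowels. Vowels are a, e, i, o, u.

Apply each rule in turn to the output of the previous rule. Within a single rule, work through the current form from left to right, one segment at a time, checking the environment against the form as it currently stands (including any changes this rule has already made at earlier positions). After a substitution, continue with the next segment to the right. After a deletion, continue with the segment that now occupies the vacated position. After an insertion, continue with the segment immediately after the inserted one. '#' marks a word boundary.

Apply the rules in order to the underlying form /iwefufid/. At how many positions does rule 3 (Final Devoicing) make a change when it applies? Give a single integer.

(1) Voicing Between Vowels: [iwefufid] → [iwevuvid]
(2) Glottal Epenthesis: [iwevuvid] → [hiwevuvid]
(3) Final Devoicing: [hiwevuvid] → [hiwevuvit]
(4) t-Assibilation: no change — [hiwevuvit]
(5) h-Deletion: [hiwevuvit] → [iwevuvit]
Rule 3 changed 1 position(s).

1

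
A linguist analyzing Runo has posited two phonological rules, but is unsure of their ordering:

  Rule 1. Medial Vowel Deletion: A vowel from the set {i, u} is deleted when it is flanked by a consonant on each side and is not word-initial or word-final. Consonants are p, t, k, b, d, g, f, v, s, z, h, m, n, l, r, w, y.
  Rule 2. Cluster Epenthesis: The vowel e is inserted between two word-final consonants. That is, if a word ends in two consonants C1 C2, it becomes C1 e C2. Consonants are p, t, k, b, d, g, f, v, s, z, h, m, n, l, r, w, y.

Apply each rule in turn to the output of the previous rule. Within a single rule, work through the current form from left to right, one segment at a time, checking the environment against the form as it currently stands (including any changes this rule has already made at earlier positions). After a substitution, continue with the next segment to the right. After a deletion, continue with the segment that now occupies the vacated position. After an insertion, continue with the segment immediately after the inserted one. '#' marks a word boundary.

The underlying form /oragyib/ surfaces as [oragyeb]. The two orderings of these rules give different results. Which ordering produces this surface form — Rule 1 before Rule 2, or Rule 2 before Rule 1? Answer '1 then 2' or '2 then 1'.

1 then 2

Order 1 then 2:
  1 Medial Vowel Deletion: [oragyib] → [oragyb]
  2 Cluster Epenthesis: [oragyb] → [oragyeb]
  result: [oragyeb]
Order 2 then 1:
  2 Cluster Epenthesis: no change — [oragyib]
  1 Medial Vowel Deletion: [oragyib] → [oragyb]
  result: [oragyb]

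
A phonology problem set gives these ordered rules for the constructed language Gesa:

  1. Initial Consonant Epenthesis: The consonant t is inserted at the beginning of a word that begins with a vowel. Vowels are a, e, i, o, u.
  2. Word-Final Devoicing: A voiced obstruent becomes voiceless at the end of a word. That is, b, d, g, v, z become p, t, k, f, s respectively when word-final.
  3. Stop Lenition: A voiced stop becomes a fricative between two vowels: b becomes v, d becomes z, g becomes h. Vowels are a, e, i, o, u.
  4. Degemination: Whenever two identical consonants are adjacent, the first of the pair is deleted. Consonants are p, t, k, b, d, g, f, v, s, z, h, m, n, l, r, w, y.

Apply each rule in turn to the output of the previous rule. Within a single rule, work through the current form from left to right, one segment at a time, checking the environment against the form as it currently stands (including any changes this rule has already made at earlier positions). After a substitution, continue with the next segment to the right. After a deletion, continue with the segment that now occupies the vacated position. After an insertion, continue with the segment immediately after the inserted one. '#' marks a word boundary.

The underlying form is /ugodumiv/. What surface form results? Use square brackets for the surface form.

[tuhozumif]

1 Initial Consonant Epenthesis: [ugodumiv] → [tugodumiv]
2 Word-Final Devoicing: [tugodumiv] → [tugodumif]
3 Stop Lenition: [tugodumif] → [tuhozumif]
4 Degemination: no change — [tuhozumif]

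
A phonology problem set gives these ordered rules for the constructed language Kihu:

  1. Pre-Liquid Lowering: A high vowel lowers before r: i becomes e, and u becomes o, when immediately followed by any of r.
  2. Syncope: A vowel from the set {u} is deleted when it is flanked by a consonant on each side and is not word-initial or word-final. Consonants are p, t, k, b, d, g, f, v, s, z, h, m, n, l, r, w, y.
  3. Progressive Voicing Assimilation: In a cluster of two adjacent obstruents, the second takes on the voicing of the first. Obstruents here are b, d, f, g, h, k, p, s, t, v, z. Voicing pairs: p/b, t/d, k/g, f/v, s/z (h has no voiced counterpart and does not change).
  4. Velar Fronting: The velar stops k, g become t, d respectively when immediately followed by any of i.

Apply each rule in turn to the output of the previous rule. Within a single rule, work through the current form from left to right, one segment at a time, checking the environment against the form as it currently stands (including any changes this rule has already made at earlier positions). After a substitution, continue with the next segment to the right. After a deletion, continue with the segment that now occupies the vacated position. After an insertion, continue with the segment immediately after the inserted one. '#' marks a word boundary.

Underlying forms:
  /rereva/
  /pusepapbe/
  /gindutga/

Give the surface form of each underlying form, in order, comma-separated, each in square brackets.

[rereva], [psepappe], [dinddga]

/rereva/:
  1 Pre-Liquid Lowering: no change — [rereva]
  2 Syncope: no change — [rereva]
  3 Progressive Voicing Assimilation: no change — [rereva]
  4 Velar Fronting: no change — [rereva]
/pusepapbe/:
  1 Pre-Liquid Lowering: no change — [pusepapbe]
  2 Syncope: [pusepapbe] → [psepapbe]
  3 Progressive Voicing Assimilation: [psepapbe] → [psepappe]
  4 Velar Fronting: no change — [psepappe]
/gindutga/:
  1 Pre-Liquid Lowering: no change — [gindutga]
  2 Syncope: [gindutga] → [gindtga]
  3 Progressive Voicing Assimilation: [gindtga] → [ginddga]
  4 Velar Fronting: [ginddga] → [dinddga]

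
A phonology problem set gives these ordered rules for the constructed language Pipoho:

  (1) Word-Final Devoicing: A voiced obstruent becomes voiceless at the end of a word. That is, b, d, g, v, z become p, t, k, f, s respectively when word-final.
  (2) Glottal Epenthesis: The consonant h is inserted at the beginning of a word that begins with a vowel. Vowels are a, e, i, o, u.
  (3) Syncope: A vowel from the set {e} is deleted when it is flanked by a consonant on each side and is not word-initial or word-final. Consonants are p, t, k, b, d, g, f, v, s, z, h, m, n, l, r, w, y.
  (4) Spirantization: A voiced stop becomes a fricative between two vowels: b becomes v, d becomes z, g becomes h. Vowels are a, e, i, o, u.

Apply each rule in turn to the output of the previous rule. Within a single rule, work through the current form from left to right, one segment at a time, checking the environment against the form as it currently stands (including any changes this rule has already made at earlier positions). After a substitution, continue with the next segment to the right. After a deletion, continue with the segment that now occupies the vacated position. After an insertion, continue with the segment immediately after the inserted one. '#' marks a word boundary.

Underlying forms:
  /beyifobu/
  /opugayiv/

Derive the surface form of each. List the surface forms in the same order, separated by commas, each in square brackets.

/beyifobu/:
  (1) Word-Final Devoicing: no change — [beyifobu]
  (2) Glottal Epenthesis: no change — [beyifobu]
  (3) Syncope: [beyifobu] → [byifobu]
  (4) Spirantization: [byifobu] → [byifovu]
/opugayiv/:
  (1) Word-Final Devoicing: [opugayiv] → [opugayif]
  (2) Glottal Epenthesis: [opugayif] → [hopugayif]
  (3) Syncope: no change — [hopugayif]
  (4) Spirantization: [hopugayif] → [hopuhayif]

[byifovu], [hopuhayif]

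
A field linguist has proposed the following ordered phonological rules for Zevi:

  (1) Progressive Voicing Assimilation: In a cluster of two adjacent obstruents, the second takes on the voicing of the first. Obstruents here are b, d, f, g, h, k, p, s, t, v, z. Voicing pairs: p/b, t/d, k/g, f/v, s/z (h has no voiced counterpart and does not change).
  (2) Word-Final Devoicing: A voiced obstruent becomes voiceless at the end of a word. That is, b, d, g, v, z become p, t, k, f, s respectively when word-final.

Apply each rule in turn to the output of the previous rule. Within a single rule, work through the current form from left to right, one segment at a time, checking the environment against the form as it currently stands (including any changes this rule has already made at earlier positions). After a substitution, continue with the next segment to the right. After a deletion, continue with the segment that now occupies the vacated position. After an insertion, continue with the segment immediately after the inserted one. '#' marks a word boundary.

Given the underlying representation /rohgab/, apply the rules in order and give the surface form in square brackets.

(1) Progressive Voicing Assimilation: [rohgab] → [rohkab]
(2) Word-Final Devoicing: [rohkab] → [rohkap]

[rohkap]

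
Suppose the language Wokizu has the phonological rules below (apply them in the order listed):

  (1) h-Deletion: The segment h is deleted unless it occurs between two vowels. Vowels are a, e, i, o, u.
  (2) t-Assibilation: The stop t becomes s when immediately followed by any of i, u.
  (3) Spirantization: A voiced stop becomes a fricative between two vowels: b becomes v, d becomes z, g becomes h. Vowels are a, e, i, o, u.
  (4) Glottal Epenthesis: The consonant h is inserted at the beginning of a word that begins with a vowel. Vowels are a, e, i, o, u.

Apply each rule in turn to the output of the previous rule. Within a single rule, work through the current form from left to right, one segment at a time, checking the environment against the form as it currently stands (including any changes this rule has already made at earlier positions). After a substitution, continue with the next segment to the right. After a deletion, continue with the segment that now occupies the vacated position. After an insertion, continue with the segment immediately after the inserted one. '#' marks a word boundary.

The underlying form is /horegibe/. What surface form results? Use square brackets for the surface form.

(1) h-Deletion: [horegibe] → [oregibe]
(2) t-Assibilation: no change — [oregibe]
(3) Spirantization: [oregibe] → [orehive]
(4) Glottal Epenthesis: [orehive] → [horehive]

[horehive]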